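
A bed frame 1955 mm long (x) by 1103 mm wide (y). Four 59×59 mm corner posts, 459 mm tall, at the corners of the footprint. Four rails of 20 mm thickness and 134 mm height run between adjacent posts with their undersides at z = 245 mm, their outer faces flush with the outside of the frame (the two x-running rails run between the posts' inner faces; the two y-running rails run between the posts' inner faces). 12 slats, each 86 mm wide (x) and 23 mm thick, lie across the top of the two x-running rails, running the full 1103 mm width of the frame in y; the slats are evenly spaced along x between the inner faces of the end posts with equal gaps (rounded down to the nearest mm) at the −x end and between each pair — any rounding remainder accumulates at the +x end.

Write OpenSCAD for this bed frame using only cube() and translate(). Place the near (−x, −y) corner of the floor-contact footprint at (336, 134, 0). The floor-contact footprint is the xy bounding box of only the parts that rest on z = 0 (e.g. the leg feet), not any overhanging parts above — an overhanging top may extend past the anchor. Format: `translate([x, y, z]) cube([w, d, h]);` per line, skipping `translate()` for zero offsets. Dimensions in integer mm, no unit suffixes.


translate([336, 134, 0]) cube([59, 59, 459]);
translate([336, 1178, 0]) cube([59, 59, 459]);
translate([2232, 134, 0]) cube([59, 59, 459]);
translate([2232, 1178, 0]) cube([59, 59, 459]);
translate([395, 134, 245]) cube([1837, 20, 134]);
translate([395, 1217, 245]) cube([1837, 20, 134]);
translate([336, 193, 245]) cube([20, 985, 134]);
translate([2271, 193, 245]) cube([20, 985, 134]);
translate([456, 134, 379]) cube([86, 1103, 23]);
translate([603, 134, 379]) cube([86, 1103, 23]);
translate([750, 134, 379]) cube([86, 1103, 23]);
translate([897, 134, 379]) cube([86, 1103, 23]);
translate([1044, 134, 379]) cube([86, 1103, 23]);
translate([1191, 134, 379]) cube([86, 1103, 23]);
translate([1338, 134, 379]) cube([86, 1103, 23]);
translate([1485, 134, 379]) cube([86, 1103, 23]);
translate([1632, 134, 379]) cube([86, 1103, 23]);
translate([1779, 134, 379]) cube([86, 1103, 23]);
translate([1926, 134, 379]) cube([86, 1103, 23]);
translate([2073, 134, 379]) cube([86, 1103, 23]);


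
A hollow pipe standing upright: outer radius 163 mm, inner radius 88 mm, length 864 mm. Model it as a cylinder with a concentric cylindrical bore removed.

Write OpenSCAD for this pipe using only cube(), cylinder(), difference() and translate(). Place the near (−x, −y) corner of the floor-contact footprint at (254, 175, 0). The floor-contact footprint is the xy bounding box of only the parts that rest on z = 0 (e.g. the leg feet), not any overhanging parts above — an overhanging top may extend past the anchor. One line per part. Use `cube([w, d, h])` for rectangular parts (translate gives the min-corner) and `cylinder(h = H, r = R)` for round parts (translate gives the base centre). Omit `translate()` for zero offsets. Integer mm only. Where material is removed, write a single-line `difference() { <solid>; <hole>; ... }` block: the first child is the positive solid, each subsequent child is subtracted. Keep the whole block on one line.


difference() { translate([417, 338, 0]) cylinder(h = 864, r = 163); translate([417, 338, 0]) cylinder(h = 864, r = 88); }


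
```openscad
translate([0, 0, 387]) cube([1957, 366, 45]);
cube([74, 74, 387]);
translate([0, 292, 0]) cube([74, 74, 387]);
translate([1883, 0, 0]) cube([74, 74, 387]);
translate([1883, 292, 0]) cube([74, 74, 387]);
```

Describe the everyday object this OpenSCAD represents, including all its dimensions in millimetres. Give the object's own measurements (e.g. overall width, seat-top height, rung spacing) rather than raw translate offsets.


A bench: a 1957×366 mm seat slab, 45 mm thick, top at z = 432 mm, on four 74×74 mm square legs flush with the seat corners and standing on z = 0.


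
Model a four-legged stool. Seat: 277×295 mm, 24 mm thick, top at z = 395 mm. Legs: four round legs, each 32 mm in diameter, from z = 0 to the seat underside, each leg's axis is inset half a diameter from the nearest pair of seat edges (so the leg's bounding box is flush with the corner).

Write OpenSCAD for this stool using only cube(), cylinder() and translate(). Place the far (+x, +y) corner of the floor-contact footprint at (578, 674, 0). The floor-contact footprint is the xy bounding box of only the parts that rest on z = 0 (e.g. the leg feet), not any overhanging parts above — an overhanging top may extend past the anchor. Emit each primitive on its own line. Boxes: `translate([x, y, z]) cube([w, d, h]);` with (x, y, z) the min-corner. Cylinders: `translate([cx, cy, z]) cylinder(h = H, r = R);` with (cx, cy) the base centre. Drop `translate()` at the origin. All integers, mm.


translate([301, 379, 371]) cube([277, 295, 24]);
translate([317, 395, 0]) cylinder(h = 371, r = 16);
translate([562, 395, 0]) cylinder(h = 371, r = 16);
translate([317, 658, 0]) cylinder(h = 371, r = 16);
translate([562, 658, 0]) cylinder(h = 371, r = 16);


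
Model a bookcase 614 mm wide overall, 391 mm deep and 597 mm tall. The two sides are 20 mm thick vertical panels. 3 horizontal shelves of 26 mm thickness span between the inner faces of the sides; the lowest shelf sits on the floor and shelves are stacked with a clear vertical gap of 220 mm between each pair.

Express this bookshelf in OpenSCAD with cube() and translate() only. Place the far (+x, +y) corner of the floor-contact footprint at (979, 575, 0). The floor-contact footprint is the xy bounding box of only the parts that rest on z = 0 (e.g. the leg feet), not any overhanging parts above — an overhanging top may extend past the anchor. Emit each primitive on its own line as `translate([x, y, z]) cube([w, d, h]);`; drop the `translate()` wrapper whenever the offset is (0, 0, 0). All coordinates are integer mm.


translate([365, 184, 0]) cube([20, 391, 597]);
translate([959, 184, 0]) cube([20, 391, 597]);
translate([385, 184, 0]) cube([574, 391, 26]);
translate([385, 184, 246]) cube([574, 391, 26]);
translate([385, 184, 492]) cube([574, 391, 26]);


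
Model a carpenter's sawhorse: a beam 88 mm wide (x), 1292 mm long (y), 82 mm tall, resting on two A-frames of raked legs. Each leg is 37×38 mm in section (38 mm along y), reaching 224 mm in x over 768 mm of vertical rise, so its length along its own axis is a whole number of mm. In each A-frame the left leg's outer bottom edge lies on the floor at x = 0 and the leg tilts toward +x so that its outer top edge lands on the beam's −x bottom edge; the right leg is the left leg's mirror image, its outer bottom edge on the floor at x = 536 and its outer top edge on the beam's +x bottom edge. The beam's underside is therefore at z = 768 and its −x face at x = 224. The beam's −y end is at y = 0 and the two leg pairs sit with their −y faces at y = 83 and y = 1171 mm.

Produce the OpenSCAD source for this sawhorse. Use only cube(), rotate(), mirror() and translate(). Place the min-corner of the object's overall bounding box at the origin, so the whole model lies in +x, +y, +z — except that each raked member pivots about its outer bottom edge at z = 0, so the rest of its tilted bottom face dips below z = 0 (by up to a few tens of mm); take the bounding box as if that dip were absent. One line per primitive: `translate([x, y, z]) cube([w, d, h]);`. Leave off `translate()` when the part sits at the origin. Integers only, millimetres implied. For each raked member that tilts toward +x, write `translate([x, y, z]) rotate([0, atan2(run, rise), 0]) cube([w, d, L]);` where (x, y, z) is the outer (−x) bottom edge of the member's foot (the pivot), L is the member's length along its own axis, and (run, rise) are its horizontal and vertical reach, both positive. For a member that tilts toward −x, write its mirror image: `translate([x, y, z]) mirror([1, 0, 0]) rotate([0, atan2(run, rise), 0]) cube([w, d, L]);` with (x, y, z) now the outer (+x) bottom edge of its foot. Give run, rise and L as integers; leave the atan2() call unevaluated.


translate([224, 0, 768]) cube([88, 1292, 82]);
translate([0, 83, 0]) rotate([0, atan2(224, 768), 0]) cube([37, 38, 800]);
translate([536, 83, 0]) mirror([1, 0, 0]) rotate([0, atan2(224, 768), 0]) cube([37, 38, 800]);
translate([0, 1171, 0]) rotate([0, atan2(224, 768), 0]) cube([37, 38, 800]);
translate([536, 1171, 0]) mirror([1, 0, 0]) rotate([0, atan2(224, 768), 0]) cube([37, 38, 800]);


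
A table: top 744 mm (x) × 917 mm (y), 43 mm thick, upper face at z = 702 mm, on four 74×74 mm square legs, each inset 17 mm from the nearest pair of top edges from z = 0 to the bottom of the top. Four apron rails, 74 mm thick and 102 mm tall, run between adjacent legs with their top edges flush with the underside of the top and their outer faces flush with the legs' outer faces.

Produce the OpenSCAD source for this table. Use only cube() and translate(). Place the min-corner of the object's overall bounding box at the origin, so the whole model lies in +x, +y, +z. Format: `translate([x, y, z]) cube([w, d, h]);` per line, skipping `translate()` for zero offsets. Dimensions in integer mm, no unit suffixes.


// leg_h = 702 - 43 = 659
// apron z = 659 - 102 = 557
translate([0, 0, 659]) cube([744, 917, 43]);
translate([17, 17, 0]) cube([74, 74, 659]);
translate([653, 17, 0]) cube([74, 74, 659]);
translate([17, 826, 0]) cube([74, 74, 659]);
translate([653, 826, 0]) cube([74, 74, 659]);
translate([91, 17, 557]) cube([562, 74, 102]);
translate([91, 826, 557]) cube([562, 74, 102]);
translate([17, 91, 557]) cube([74, 735, 102]);
translate([653, 91, 557]) cube([74, 735, 102]);


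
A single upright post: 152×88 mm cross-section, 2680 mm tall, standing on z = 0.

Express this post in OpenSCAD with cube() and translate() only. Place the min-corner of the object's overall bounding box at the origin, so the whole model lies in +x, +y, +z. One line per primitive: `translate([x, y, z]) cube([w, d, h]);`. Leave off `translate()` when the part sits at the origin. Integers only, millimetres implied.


cube([152, 88, 2680]);


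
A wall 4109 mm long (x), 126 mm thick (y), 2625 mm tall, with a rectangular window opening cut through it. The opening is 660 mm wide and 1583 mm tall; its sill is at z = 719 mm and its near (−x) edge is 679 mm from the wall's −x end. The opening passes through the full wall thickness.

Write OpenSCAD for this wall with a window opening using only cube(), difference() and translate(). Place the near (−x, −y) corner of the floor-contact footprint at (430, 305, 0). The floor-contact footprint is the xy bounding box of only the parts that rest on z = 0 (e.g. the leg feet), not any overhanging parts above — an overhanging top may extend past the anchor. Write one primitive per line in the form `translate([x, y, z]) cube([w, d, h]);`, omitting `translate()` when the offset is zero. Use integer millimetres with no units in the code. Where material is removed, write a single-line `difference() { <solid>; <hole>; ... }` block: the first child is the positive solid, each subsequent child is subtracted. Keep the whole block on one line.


difference() { translate([430, 305, 0]) cube([4109, 126, 2625]); translate([1109, 305, 719]) cube([660, 126, 1583]); }


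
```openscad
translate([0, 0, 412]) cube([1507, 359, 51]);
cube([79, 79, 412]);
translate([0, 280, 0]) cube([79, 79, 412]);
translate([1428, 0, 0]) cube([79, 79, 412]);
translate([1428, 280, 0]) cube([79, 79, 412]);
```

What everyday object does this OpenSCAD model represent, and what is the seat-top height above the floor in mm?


A bench. The seat-top height is 463 mm.

A long slab on four corner posts — a bench. The slab sits at z = 412 with thickness 51, so the top is 412 + 51 = 463 mm.


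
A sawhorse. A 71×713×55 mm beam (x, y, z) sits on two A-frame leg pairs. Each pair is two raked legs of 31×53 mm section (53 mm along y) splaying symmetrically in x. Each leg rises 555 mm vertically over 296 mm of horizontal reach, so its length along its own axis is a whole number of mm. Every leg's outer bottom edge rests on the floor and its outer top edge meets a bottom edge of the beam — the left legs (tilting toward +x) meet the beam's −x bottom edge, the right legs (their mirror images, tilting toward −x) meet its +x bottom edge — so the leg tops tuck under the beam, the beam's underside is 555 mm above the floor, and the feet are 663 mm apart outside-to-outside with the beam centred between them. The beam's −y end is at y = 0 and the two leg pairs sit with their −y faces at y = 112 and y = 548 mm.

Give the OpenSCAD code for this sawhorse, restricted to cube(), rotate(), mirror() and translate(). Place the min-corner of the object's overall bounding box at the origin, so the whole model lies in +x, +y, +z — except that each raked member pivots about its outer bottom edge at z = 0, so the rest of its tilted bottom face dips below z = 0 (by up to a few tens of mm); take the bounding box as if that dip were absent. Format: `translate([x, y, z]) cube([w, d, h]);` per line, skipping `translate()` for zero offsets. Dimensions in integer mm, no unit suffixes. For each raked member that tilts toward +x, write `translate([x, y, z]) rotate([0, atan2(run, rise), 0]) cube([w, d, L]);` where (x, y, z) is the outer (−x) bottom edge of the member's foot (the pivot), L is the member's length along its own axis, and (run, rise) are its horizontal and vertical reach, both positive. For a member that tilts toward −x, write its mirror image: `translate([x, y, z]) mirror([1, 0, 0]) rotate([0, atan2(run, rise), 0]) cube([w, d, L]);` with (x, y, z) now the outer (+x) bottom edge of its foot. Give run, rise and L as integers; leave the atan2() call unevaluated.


// leg length = √(296² + 555²) = 629
// right-leg outer foot x = 2·296 + 71 = 663
// beam min-corner = (296, 0, 555)
translate([296, 0, 555]) cube([71, 713, 55]);
translate([0, 112, 0]) rotate([0, atan2(296, 555), 0]) cube([31, 53, 629]);
translate([663, 112, 0]) mirror([1, 0, 0]) rotate([0, atan2(296, 555), 0]) cube([31, 53, 629]);
translate([0, 548, 0]) rotate([0, atan2(296, 555), 0]) cube([31, 53, 629]);
translate([663, 548, 0]) mirror([1, 0, 0]) rotate([0, atan2(296, 555), 0]) cube([31, 53, 629]);


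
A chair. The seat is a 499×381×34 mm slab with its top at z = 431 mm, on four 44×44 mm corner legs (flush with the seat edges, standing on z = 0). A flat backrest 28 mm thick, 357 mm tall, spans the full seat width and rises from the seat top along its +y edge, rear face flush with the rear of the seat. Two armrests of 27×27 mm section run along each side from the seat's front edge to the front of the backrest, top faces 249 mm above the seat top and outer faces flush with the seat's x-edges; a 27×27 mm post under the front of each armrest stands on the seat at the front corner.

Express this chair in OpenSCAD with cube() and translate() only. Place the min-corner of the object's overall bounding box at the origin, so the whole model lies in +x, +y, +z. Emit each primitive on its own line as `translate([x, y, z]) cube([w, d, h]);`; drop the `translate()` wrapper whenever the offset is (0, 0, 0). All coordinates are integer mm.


// leg_h = 431 - 34 = 397
// arm post h = 249 - 27 = 222
translate([0, 0, 397]) cube([499, 381, 34]);
cube([44, 44, 397]);
translate([455, 0, 0]) cube([44, 44, 397]);
translate([0, 337, 0]) cube([44, 44, 397]);
translate([455, 337, 0]) cube([44, 44, 397]);
translate([0, 353, 431]) cube([499, 28, 357]);
translate([0, 0, 653]) cube([27, 353, 27]);
translate([472, 0, 653]) cube([27, 353, 27]);
translate([0, 0, 431]) cube([27, 27, 222]);
translate([472, 0, 431]) cube([27, 27, 222]);


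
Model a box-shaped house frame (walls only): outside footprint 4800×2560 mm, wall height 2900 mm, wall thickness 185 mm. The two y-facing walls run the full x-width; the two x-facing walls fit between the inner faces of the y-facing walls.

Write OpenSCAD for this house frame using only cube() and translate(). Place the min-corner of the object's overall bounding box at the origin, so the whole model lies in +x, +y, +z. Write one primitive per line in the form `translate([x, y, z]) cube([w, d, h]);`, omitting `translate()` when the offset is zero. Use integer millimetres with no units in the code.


cube([4800, 185, 2900]);
translate([0, 2375, 0]) cube([4800, 185, 2900]);
translate([0, 185, 0]) cube([185, 2190, 2900]);
translate([4615, 185, 0]) cube([185, 2190, 2900]);


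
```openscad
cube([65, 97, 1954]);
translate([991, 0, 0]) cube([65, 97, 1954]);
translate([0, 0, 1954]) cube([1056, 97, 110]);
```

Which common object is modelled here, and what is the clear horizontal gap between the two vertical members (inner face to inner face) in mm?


A door frame. The clear opening width is 926 mm.

Two 1954 mm tall posts with a header on top — a door frame. The left jamb is 65 mm wide at x = 0; the right jamb starts at x = 991. The clear opening is 991 − 65 = 926 mm.


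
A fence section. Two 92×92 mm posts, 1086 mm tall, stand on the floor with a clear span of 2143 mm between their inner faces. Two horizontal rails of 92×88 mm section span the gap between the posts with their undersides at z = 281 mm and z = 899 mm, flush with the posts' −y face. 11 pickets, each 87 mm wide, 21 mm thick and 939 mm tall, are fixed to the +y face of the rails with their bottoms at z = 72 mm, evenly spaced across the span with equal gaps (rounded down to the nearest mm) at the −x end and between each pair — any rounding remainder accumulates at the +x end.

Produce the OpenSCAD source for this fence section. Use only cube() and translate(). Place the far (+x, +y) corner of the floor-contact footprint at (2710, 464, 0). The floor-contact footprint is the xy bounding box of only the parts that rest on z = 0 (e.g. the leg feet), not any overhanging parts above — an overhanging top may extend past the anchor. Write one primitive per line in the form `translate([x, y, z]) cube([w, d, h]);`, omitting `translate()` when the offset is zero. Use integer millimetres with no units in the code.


translate([383, 372, 0]) cube([92, 92, 1086]);
translate([2618, 372, 0]) cube([92, 92, 1086]);
translate([475, 372, 281]) cube([2143, 92, 88]);
translate([475, 372, 899]) cube([2143, 92, 88]);
translate([573, 464, 72]) cube([87, 21, 939]);
translate([758, 464, 72]) cube([87, 21, 939]);
translate([943, 464, 72]) cube([87, 21, 939]);
translate([1128, 464, 72]) cube([87, 21, 939]);
translate([1313, 464, 72]) cube([87, 21, 939]);
translate([1498, 464, 72]) cube([87, 21, 939]);
translate([1683, 464, 72]) cube([87, 21, 939]);
translate([1868, 464, 72]) cube([87, 21, 939]);
translate([2053, 464, 72]) cube([87, 21, 939]);
translate([2238, 464, 72]) cube([87, 21, 939]);
translate([2423, 464, 72]) cube([87, 21, 939]);


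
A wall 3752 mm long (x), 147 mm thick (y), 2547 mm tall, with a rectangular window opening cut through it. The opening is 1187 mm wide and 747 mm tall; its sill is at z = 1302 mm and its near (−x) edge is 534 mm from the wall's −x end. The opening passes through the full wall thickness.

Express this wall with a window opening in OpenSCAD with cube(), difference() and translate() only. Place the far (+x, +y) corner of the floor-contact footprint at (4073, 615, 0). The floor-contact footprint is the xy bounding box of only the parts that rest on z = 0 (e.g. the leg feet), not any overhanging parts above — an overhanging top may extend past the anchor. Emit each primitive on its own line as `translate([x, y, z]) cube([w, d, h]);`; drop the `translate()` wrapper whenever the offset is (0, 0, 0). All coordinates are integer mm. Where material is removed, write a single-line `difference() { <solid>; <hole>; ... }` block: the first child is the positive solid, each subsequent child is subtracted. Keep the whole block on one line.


difference() { translate([321, 468, 0]) cube([3752, 147, 2547]); translate([855, 468, 1302]) cube([1187, 147, 747]); }


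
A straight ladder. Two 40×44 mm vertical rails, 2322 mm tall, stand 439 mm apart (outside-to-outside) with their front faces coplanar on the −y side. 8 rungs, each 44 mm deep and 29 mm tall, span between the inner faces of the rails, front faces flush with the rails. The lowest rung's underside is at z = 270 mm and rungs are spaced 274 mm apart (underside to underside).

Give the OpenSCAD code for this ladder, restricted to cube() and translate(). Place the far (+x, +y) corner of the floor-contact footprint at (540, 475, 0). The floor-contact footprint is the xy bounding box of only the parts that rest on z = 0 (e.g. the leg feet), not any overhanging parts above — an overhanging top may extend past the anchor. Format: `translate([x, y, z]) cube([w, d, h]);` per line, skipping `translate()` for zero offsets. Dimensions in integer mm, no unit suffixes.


translate([101, 431, 0]) cube([40, 44, 2322]);
translate([500, 431, 0]) cube([40, 44, 2322]);
translate([141, 431, 270]) cube([359, 44, 29]);
translate([141, 431, 544]) cube([359, 44, 29]);
translate([141, 431, 818]) cube([359, 44, 29]);
translate([141, 431, 1092]) cube([359, 44, 29]);
translate([141, 431, 1366]) cube([359, 44, 29]);
translate([141, 431, 1640]) cube([359, 44, 29]);
translate([141, 431, 1914]) cube([359, 44, 29]);
translate([141, 431, 2188]) cube([359, 44, 29]);


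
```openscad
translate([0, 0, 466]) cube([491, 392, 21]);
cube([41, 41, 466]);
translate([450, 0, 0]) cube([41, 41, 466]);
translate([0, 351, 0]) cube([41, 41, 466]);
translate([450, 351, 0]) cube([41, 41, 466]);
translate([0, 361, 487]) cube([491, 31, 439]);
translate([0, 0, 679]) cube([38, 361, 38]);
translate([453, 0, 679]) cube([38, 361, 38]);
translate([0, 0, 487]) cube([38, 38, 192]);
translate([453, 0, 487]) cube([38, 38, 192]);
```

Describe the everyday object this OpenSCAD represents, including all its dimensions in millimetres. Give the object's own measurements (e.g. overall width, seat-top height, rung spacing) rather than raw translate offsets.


A chair. The seat is a 491×392×21 mm slab with its top at z = 487 mm, on four 41×41 mm corner legs (flush with the seat edges, standing on z = 0). A flat backrest 31 mm thick, 439 mm tall, spans the full seat width and rises from the seat top along its +y edge, rear face flush with the rear of the seat. Two armrests of 38×38 mm section run along each side from the seat's front edge to the front of the backrest, top faces 230 mm above the seat top and outer faces flush with the seat's x-edges; a 38×38 mm post under the front of each armrest stands on the seat at the front corner.


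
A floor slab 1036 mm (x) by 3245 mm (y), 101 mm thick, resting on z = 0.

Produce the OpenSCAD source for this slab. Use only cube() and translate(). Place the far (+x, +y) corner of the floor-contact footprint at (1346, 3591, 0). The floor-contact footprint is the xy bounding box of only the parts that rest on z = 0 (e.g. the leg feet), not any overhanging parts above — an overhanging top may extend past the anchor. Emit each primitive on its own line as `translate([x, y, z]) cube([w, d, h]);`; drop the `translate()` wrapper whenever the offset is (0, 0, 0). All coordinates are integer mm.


translate([310, 346, 0]) cube([1036, 3245, 101]);


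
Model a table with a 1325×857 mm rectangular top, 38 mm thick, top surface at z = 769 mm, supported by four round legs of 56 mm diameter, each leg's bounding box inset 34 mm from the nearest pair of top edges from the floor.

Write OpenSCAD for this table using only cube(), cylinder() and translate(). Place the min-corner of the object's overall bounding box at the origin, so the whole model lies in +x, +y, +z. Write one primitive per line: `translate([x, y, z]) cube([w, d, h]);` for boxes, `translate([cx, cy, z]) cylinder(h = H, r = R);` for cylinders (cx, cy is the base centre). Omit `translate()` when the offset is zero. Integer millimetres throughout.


translate([0, 0, 731]) cube([1325, 857, 38]);
translate([62, 62, 0]) cylinder(h = 731, r = 28);
translate([1263, 62, 0]) cylinder(h = 731, r = 28);
translate([62, 795, 0]) cylinder(h = 731, r = 28);
translate([1263, 795, 0]) cylinder(h = 731, r = 28);


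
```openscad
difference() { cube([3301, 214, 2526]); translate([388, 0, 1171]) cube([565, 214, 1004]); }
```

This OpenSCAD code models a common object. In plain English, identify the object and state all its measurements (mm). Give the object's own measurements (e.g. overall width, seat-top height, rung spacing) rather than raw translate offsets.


A wall 3301 mm long (x), 214 mm thick (y), 2526 mm tall, with a rectangular window opening cut through it. The opening is 565 mm wide and 1004 mm tall; its sill is at z = 1171 mm and its near (−x) edge is 388 mm from the wall's −x end. The opening passes through the full wall thickness.


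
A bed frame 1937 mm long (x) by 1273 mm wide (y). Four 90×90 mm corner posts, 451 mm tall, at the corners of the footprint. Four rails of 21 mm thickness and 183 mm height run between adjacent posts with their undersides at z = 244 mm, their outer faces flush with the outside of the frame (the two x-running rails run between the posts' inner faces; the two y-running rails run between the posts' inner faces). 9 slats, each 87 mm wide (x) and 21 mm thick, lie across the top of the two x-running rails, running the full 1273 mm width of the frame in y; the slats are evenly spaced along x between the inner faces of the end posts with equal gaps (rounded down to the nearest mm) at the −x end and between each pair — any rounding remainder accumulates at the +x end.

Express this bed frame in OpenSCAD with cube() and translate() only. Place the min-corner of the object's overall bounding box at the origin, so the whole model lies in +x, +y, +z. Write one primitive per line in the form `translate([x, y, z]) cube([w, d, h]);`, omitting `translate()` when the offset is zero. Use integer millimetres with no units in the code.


// slat z = rail_z + rail_h = 244 + 183 = 427
// slat gap = ⌊(1757 − 9·87) / 10⌋ = 97
cube([90, 90, 451]);
translate([0, 1183, 0]) cube([90, 90, 451]);
translate([1847, 0, 0]) cube([90, 90, 451]);
translate([1847, 1183, 0]) cube([90, 90, 451]);
translate([90, 0, 244]) cube([1757, 21, 183]);
translate([90, 1252, 244]) cube([1757, 21, 183]);
translate([0, 90, 244]) cube([21, 1093, 183]);
translate([1916, 90, 244]) cube([21, 1093, 183]);
translate([187, 0, 427]) cube([87, 1273, 21]);
translate([371, 0, 427]) cube([87, 1273, 21]);
translate([555, 0, 427]) cube([87, 1273, 21]);
translate([739, 0, 427]) cube([87, 1273, 21]);
translate([923, 0, 427]) cube([87, 1273, 21]);
translate([1107, 0, 427]) cube([87, 1273, 21]);
translate([1291, 0, 427]) cube([87, 1273, 21]);
translate([1475, 0, 427]) cube([87, 1273, 21]);
translate([1659, 0, 427]) cube([87, 1273, 21]);


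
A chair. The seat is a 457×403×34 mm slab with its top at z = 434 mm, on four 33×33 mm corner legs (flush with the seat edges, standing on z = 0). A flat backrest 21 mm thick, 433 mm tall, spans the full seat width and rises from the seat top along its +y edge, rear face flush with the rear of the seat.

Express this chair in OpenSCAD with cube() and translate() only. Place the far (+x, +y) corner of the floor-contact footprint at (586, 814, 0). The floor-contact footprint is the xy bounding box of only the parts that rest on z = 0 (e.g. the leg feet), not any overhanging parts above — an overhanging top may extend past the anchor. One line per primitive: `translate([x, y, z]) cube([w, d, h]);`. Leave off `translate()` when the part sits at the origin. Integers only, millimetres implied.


translate([129, 411, 400]) cube([457, 403, 34]);
translate([129, 411, 0]) cube([33, 33, 400]);
translate([553, 411, 0]) cube([33, 33, 400]);
translate([129, 781, 0]) cube([33, 33, 400]);
translate([553, 781, 0]) cube([33, 33, 400]);
translate([129, 793, 434]) cube([457, 21, 433]);


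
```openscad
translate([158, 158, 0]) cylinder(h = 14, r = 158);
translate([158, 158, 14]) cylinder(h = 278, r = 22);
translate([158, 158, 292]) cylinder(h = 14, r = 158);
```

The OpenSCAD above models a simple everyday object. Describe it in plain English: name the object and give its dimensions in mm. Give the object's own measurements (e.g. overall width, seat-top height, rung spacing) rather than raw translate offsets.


A spool: two coaxial disc flanges of radius 158 mm and thickness 14 mm, joined by a core cylinder of radius 22 mm and height 278 mm. The lower flange rests on z = 0 and the three cylinders share a vertical axis.


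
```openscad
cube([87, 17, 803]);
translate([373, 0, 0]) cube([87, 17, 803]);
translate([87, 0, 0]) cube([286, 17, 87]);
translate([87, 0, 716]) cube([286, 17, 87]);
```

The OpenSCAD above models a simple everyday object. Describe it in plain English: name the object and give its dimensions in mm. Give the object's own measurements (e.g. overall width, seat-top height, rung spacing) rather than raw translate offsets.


A rectangular picture frame lying in the x–z plane (depth along y). The opening is 286 mm wide (x) by 629 mm tall (z), surrounded by a border 87 mm wide on all four sides. The frame is 17 mm deep and is made of two full-height vertical stiles with two horizontal rails fitted between them.


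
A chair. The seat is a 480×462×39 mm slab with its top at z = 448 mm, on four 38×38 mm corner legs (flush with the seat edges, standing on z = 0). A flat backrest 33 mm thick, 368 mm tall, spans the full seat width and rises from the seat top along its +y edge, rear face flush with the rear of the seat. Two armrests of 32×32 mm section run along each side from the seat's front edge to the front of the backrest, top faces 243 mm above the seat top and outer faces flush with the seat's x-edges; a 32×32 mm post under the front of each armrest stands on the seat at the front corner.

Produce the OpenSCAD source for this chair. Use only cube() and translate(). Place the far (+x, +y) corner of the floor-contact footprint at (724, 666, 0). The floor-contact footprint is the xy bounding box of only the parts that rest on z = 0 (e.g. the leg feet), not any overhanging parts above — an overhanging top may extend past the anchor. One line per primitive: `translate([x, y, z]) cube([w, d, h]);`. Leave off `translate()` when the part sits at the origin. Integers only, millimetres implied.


translate([244, 204, 409]) cube([480, 462, 39]);
translate([244, 204, 0]) cube([38, 38, 409]);
translate([686, 204, 0]) cube([38, 38, 409]);
translate([244, 628, 0]) cube([38, 38, 409]);
translate([686, 628, 0]) cube([38, 38, 409]);
translate([244, 633, 448]) cube([480, 33, 368]);
translate([244, 204, 659]) cube([32, 429, 32]);
translate([692, 204, 659]) cube([32, 429, 32]);
translate([244, 204, 448]) cube([32, 32, 211]);
translate([692, 204, 448]) cube([32, 32, 211]);


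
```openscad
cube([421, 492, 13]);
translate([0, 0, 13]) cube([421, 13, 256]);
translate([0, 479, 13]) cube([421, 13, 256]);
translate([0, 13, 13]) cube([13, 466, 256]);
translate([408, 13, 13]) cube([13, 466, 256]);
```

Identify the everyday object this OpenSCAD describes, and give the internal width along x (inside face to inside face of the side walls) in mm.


An open box. The internal width is 395 mm.

A 421×492 base slab with four walls standing on it — an open box. The base is 421 mm wide and the walls are 13 mm thick, so the internal width is 421 − 2 × 13 = 395 mm.


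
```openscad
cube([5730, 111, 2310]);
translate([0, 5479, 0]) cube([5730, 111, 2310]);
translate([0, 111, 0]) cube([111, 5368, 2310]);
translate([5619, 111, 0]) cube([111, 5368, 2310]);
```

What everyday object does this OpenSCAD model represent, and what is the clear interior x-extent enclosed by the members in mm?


A house (or room) frame. The interior width is 5508 mm.

Four 2310 mm walls enclosing a rectangle with no floor or roof — a room or house frame. Outside width is 5730 mm and wall thickness is 111 mm, so the interior width is 5730 − 2 × 111 = 5508 mm.


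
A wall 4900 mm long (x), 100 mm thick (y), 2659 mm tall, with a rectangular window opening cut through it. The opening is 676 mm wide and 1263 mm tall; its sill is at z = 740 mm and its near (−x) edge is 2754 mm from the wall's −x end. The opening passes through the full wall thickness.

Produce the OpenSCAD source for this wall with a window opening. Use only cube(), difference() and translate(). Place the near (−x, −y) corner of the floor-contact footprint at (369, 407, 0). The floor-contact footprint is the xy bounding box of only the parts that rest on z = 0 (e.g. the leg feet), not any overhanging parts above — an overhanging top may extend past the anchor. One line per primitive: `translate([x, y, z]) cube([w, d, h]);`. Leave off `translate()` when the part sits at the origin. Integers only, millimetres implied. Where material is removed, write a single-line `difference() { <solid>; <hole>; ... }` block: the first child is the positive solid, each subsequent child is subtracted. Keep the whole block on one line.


difference() { translate([369, 407, 0]) cube([4900, 100, 2659]); translate([3123, 407, 740]) cube([676, 100, 1263]); }


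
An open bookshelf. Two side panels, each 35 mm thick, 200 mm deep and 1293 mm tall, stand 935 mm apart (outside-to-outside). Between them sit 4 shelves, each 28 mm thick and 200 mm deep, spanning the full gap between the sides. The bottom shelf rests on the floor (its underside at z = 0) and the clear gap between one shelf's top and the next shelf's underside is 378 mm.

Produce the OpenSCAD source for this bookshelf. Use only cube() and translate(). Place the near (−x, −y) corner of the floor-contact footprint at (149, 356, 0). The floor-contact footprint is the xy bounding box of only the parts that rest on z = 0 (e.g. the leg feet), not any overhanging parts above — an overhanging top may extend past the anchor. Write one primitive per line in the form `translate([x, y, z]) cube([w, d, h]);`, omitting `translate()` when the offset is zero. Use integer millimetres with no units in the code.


translate([149, 356, 0]) cube([35, 200, 1293]);
translate([1049, 356, 0]) cube([35, 200, 1293]);
translate([184, 356, 0]) cube([865, 200, 28]);
translate([184, 356, 406]) cube([865, 200, 28]);
translate([184, 356, 812]) cube([865, 200, 28]);
translate([184, 356, 1218]) cube([865, 200, 28]);


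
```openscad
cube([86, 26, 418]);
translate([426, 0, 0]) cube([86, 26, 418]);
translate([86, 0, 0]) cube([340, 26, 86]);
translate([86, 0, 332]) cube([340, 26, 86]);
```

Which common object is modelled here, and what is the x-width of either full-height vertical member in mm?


A picture frame. The border width is 86 mm.

Four thin pieces enclosing a rectangular opening — a picture frame. The two full-height stiles are 418 mm tall; the top rail sits at z = 332 and is 86 mm tall, so the border above the opening is 418 − 332 = 86 mm, matching the stile x-width.


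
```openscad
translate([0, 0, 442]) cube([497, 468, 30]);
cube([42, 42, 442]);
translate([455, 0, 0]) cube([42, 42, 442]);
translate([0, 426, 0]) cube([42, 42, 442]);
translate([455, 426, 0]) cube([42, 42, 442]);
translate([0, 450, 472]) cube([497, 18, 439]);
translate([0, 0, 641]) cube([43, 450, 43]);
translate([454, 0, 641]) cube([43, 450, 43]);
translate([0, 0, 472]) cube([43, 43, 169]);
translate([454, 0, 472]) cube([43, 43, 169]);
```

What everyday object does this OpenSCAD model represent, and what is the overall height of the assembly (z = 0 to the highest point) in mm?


A chair. The overall height is 911 mm.

A slab on four corner posts with a tall panel at the back — a chair. The seat slab sits at z = 442 with thickness 30, and the 439 mm backrest starts at the seat top, so the overall height is 442 + 30 + 439 = 911 mm.


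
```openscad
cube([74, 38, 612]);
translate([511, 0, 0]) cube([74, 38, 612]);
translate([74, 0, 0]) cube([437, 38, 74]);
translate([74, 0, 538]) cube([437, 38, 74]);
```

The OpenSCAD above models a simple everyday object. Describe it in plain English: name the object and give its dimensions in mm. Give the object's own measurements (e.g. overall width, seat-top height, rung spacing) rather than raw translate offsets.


A rectangular picture frame lying in the x–z plane (depth along y). The opening is 437 mm wide (x) by 464 mm tall (z), surrounded by a border 74 mm wide on all four sides. The frame is 38 mm deep and is made of two full-height vertical stiles with two horizontal rails fitted between them.


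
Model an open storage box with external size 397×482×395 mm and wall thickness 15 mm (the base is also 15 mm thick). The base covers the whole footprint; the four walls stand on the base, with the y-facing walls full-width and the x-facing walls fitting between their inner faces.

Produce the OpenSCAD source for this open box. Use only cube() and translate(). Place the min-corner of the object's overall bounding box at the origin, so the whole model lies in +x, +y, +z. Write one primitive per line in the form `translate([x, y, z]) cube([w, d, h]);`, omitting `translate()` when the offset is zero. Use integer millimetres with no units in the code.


cube([397, 482, 15]);
translate([0, 0, 15]) cube([397, 15, 380]);
translate([0, 467, 15]) cube([397, 15, 380]);
translate([0, 15, 15]) cube([15, 452, 380]);
translate([382, 15, 15]) cube([15, 452, 380]);


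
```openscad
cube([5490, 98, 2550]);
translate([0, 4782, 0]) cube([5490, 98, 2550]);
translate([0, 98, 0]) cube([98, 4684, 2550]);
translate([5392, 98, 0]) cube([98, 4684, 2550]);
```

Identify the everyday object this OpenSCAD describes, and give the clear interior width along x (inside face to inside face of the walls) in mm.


A house (or room) frame. The interior width is 5294 mm.

Four 2550 mm walls enclosing a rectangle with no floor or roof — a room or house frame. Outside width is 5490 mm and wall thickness is 98 mm, so the interior width is 5490 − 2 × 98 = 5294 mm.


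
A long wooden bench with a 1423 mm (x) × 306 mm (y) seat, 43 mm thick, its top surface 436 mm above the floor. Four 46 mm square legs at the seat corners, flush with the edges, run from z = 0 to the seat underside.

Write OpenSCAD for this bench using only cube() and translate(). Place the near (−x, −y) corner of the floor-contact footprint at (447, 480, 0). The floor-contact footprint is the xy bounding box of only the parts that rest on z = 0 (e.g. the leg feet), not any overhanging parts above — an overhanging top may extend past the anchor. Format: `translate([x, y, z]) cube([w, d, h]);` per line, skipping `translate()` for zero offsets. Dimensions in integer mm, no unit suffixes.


translate([447, 480, 393]) cube([1423, 306, 43]);
translate([447, 480, 0]) cube([46, 46, 393]);
translate([447, 740, 0]) cube([46, 46, 393]);
translate([1824, 480, 0]) cube([46, 46, 393]);
translate([1824, 740, 0]) cube([46, 46, 393]);


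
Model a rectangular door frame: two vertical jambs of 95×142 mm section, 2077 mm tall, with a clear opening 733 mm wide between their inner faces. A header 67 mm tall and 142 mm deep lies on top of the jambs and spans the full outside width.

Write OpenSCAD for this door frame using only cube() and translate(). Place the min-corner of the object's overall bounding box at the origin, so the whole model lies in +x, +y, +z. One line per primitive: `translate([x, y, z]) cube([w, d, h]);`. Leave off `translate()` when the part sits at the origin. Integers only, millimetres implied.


cube([95, 142, 2077]);
translate([828, 0, 0]) cube([95, 142, 2077]);
translate([0, 0, 2077]) cube([923, 142, 67]);


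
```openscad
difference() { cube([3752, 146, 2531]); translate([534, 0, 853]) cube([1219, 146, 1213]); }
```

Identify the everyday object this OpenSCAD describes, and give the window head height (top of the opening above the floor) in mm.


A wall with a window opening. The window head height is 2066 mm.

A wall with a rectangular opening subtracted — a window. Sill at z = 853, opening 1213 mm tall, so the head is at 853 + 1213 = 2066 mm.


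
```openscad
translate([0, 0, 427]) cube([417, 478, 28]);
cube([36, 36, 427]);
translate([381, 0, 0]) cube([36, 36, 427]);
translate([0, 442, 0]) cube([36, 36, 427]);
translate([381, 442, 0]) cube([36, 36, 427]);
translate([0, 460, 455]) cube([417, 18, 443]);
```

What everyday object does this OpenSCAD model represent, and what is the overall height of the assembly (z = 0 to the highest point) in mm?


A chair. The overall height is 898 mm.

A slab on four corner posts with a tall panel at the back — a chair. The seat slab sits at z = 427 with thickness 28, and the 443 mm backrest starts at the seat top, so the overall height is 427 + 28 + 443 = 898 mm.
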